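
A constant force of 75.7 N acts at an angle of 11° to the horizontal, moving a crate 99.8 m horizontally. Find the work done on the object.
W = F·d·cosθ = (75.7)(99.8)cos(11°) = 7416 J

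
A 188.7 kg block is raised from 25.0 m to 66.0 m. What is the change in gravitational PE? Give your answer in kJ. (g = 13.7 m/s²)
ΔPE = mgΔh = (188.7)(13.7)(41.0) = 105993 J = 106.0 kJ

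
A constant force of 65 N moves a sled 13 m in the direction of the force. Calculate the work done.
W = F·d = (65)(13) = 845.0 J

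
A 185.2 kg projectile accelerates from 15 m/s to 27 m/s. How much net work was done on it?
W = ΔKE = ½m(v₂² − v₁²) = ½(185.2)(27² − 15²) = 46670.4 J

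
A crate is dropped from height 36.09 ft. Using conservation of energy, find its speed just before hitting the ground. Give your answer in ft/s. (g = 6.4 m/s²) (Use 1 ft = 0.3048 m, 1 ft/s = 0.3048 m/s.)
Convert to SI: h = 11.0002 m
mgh = ½mv² ⇒ v = √(2gh) = √(2·6.4·11.0002) = 11.866 m/s = 38.93 ft/s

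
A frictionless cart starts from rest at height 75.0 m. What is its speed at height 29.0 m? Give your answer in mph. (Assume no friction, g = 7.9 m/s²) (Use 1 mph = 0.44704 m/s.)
mgh₁ = mgh₂ + ½mv² ⇒ v = √(2g(h₁−h₂)) = √(2·7.9·46.0) = 26.9592 m/s = 60.31 mph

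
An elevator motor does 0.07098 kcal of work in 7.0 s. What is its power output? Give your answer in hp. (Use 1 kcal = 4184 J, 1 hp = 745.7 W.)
Convert to SI: W = 296.98 J, t = 7.0 s
P = W/t = 296.98/7.0 = 42.4258 W = 0.05689 hp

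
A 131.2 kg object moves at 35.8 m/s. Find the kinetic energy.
KE = ½mv² = ½(131.2)(35.8)² = 84080 J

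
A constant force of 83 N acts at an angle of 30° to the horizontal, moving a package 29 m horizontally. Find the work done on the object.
W = F·d·cosθ = (83)(29)cos(30°) = 2085 J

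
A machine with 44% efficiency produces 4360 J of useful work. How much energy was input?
W_in = W_out/η = 4360/0.44 = 9909 J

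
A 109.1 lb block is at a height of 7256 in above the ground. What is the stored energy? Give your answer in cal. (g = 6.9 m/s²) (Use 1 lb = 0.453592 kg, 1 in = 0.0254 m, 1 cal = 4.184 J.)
Convert to SI: m = 49.4869 kg, h = 184.302 m
PE = mgh = (49.4869)(6.9)(184.302) = 62931.8 J = 15040 cal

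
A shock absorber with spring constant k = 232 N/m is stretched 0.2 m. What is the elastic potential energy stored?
PE = ½kx² = ½(232)(0.2)² = 4.64 J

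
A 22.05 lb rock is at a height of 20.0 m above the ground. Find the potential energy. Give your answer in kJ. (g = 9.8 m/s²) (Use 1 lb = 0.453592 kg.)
Convert to SI: m = 10.0017 kg, h = 20.0 m
PE = mgh = (10.0017)(9.8)(20.0) = 1960.33 J = 1.96 kJ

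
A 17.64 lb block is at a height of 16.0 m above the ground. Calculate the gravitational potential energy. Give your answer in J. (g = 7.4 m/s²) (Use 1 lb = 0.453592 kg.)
Convert to SI: m = 8.00136 kg, h = 16.0 m
PE = mgh = (8.00136)(7.4)(16.0) = 947.4 J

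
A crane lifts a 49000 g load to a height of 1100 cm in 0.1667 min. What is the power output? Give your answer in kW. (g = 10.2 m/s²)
Convert to SI: m = 49.0 kg, h = 11.0 m, t = 10.002 s
P = mgh/t = (49.0)(10.2)(11.0)/10.002 = 549.67 W = 0.5497 kW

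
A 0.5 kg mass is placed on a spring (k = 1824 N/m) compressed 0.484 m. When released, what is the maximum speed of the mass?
½kx² = ½mv² ⇒ v = x√(k/m) = (0.484)√(1824/0.5) = 29.23 m/s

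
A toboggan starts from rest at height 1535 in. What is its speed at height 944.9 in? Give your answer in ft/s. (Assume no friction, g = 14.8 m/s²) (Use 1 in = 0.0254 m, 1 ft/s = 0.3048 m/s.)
Convert to SI: h₁−h₂ = 14.9885 m
mgh₁ = mgh₂ + ½mv² ⇒ v = √(2g(h₁−h₂)) = √(2·14.8·14.9885) = 21.0633 m/s = 69.11 ft/s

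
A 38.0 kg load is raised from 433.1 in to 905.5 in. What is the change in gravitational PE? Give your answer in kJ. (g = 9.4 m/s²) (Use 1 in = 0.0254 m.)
Convert to SI: m = 38.0 kg, Δh = 11.999 m
ΔPE = mgΔh = (38.0)(9.4)(11.999) = 4286.03 J = 4.286 kJ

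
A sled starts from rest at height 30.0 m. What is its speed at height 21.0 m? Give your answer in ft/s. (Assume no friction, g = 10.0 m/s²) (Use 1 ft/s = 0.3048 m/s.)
mgh₁ = mgh₂ + ½mv² ⇒ v = √(2g(h₁−h₂)) = √(2·10.0·9.0) = 13.4164 m/s = 44.02 ft/s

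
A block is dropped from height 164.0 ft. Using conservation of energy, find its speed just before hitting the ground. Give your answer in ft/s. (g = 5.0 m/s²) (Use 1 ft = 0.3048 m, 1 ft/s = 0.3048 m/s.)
Convert to SI: h = 49.9872 m
mgh = ½mv² ⇒ v = √(2gh) = √(2·5.0·49.9872) = 22.3578 m/s = 73.35 ft/s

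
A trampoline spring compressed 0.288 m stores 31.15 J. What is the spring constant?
k = 2·PE/x² = 2·31.15/(0.288)² = 751.1 N/m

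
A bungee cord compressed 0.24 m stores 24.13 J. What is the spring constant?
k = 2·PE/x² = 2·24.13/(0.24)² = 837.8 N/m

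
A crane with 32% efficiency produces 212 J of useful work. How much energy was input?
W_in = W_out/η = 212/0.32 = 662.5 J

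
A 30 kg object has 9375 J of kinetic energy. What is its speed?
v = √(2·KE/m) = √(2·9375/30) = 25.0 m/s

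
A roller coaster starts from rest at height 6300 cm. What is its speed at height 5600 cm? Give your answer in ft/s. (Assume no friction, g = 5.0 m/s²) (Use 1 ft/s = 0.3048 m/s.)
Convert to SI: h₁−h₂ = 7.0 m
mgh₁ = mgh₂ + ½mv² ⇒ v = √(2g(h₁−h₂)) = √(2·5.0·7.0) = 8.3666 m/s = 27.45 ft/s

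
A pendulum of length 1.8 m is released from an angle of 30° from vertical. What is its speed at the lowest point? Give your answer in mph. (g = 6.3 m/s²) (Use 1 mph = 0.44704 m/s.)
h = L(1 − cosθ) = 1.8(1 − cos30°) = 0.241154 m
v = √(2gh) = √(2·6.3·0.241154) = 1.74314 m/s = 3.899 mph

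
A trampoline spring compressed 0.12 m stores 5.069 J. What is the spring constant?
k = 2·PE/x² = 2·5.069/(0.12)² = 704.0 N/m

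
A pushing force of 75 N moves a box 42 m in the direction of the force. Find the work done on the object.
W = F·d = (75)(42) = 3150 J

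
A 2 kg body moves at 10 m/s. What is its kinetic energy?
KE = ½mv² = ½(2)(10)² = 100.0 J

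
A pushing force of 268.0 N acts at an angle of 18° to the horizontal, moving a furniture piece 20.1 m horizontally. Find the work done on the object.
W = F·d·cosθ = (268.0)(20.1)cos(18°) = 5123 J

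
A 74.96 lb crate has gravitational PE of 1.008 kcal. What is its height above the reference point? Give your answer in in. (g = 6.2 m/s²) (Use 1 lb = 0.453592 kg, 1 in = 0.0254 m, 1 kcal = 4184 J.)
Convert to SI: m = 34.0013 kg, PE = 4217.47 J
h = PE/(mg) = 4217.47/(34.0013·6.2) = 20.0062 m = 787.6 in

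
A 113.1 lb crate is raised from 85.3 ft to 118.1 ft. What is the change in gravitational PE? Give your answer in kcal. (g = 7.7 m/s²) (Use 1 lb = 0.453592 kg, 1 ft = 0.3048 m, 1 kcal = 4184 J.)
Convert to SI: m = 51.3013 kg, Δh = 9.99744 m
ΔPE = mgΔh = (51.3013)(7.7)(9.99744) = 3949.19 J = 0.9439 kcal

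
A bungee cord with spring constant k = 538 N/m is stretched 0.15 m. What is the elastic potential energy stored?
PE = ½kx² = ½(538)(0.15)² = 6.053 J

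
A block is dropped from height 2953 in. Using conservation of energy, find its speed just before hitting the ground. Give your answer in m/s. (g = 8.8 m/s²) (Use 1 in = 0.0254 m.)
Convert to SI: h = 75.0062 m
mgh = ½mv² ⇒ v = √(2gh) = √(2·8.8·75.0062) = 36.33 m/s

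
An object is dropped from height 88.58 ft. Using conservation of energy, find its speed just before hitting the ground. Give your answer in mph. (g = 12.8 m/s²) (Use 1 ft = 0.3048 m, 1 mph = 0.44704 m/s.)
Convert to SI: h = 26.9992 m
mgh = ½mv² ⇒ v = √(2gh) = √(2·12.8·26.9992) = 26.2903 m/s = 58.81 mph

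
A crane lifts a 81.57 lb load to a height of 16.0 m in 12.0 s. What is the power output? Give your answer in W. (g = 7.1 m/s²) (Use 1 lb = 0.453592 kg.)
Convert to SI: m = 36.9995 kg, h = 16.0 m, t = 12.0 s
P = mgh/t = (36.9995)(7.1)(16.0)/12.0 = 350.3 W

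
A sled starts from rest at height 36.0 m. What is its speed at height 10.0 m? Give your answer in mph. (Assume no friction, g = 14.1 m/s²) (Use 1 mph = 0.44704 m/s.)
mgh₁ = mgh₂ + ½mv² ⇒ v = √(2g(h₁−h₂)) = √(2·14.1·26.0) = 27.0777 m/s = 60.57 mph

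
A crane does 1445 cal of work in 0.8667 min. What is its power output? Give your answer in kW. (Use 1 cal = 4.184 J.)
Convert to SI: W = 6045.88 J, t = 52.002 s
P = W/t = 6045.88/52.002 = 116.262 W = 0.1163 kW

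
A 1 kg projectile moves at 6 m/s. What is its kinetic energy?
KE = ½mv² = ½(1)(6)² = 18.0 J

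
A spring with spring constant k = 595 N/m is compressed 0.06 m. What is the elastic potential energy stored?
PE = ½kx² = ½(595)(0.06)² = 1.071 J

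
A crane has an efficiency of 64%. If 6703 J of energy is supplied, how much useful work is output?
W_out = η·W_in = 0.64·6703 = 4289.92 J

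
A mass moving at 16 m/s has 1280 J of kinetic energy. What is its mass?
m = 2·KE/v² = 2·1280/(16)² = 10.0 kg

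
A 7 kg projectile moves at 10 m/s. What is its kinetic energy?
KE = ½mv² = ½(7)(10)² = 350.0 J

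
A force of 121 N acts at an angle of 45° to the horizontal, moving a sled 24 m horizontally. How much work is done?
W = F·d·cosθ = (121)(24)cos(45°) = 2053 J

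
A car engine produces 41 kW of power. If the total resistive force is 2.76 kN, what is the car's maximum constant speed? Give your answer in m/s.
Convert to SI: F = 2760.0 N
P = Fv ⇒ v = P/F = 41000 W/2760.0 N = 14.86 m/s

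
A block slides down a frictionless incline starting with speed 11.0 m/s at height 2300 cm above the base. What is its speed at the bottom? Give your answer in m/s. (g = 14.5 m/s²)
Convert to SI: v₀ = 11.0 m/s, h = 23.0 m
½mv₀² + mgh = ½mv² ⇒ v = √(v₀² + 2gh) = √(11.0² + 2·14.5·23.0) = 28.07 m/s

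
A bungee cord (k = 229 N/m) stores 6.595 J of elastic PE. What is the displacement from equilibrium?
x = √(2·PE/k) = √(2·6.595/229) = 0.24 m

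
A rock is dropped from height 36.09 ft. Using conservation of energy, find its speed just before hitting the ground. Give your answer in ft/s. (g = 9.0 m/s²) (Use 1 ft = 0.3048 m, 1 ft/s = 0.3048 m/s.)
Convert to SI: h = 11.0002 m
mgh = ½mv² ⇒ v = √(2gh) = √(2·9.0·11.0002) = 14.0714 m/s = 46.17 ft/s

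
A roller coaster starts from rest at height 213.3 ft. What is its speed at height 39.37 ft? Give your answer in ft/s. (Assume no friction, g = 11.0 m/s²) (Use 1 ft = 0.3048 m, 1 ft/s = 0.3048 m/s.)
Convert to SI: h₁−h₂ = 53.0139 m
mgh₁ = mgh₂ + ½mv² ⇒ v = √(2g(h₁−h₂)) = √(2·11.0·53.0139) = 34.1512 m/s = 112.0 ft/s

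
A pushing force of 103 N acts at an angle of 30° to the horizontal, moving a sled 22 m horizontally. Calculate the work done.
W = F·d·cosθ = (103)(22)cos(30°) = 1962 J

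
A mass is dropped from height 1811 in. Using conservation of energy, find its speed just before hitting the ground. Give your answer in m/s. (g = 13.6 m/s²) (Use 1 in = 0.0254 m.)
Convert to SI: h = 45.9994 m
mgh = ½mv² ⇒ v = √(2gh) = √(2·13.6·45.9994) = 35.37 m/s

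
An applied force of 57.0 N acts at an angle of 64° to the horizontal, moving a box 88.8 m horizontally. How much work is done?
W = F·d·cosθ = (57.0)(88.8)cos(64°) = 2219 J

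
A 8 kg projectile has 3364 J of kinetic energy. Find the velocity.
v = √(2·KE/m) = √(2·3364/8) = 29.0 m/s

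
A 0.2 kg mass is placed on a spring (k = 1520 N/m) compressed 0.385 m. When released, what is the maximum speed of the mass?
½kx² = ½mv² ⇒ v = x√(k/m) = (0.385)√(1520/0.2) = 33.56 m/s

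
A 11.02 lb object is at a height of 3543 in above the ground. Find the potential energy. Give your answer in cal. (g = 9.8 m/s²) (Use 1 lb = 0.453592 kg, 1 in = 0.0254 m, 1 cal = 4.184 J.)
Convert to SI: m = 4.99858 kg, h = 89.9922 m
PE = mgh = (4.99858)(9.8)(89.9922) = 4408.37 J = 1054 cal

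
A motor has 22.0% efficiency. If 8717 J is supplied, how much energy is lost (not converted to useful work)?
W_lost = W_in(1 − η) = 8717·(1 − 0.22) = 6799 J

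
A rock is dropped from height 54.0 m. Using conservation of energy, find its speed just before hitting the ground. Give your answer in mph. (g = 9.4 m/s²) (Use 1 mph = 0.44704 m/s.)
mgh = ½mv² ⇒ v = √(2gh) = √(2·9.4·54.0) = 31.8622 m/s = 71.27 mph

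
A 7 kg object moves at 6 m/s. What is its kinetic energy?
KE = ½mv² = ½(7)(6)² = 126.0 J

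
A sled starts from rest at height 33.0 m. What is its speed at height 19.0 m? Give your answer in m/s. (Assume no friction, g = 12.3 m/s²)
mgh₁ = mgh₂ + ½mv² ⇒ v = √(2g(h₁−h₂)) = √(2·12.3·14.0) = 18.56 m/s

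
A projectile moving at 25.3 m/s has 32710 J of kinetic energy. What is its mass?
m = 2·KE/v² = 2·32710/(25.3)² = 102.2 kg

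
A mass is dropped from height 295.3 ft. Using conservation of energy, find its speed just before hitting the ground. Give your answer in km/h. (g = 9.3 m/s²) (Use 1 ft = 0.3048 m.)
Convert to SI: h = 90.0074 m
mgh = ½mv² ⇒ v = √(2gh) = √(2·9.3·90.0074) = 40.9162 m/s = 147.3 km/h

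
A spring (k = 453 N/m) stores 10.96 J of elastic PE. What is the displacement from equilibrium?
x = √(2·PE/k) = √(2·10.96/453) = 0.22 m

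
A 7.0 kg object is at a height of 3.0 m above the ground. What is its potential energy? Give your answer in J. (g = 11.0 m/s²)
PE = mgh = (7.0)(11.0)(3.0) = 231.0 J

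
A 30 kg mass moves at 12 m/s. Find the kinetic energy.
KE = ½mv² = ½(30)(12)² = 2160.0 J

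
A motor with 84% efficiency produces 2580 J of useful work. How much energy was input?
W_in = W_out/η = 2580/0.84 = 3071 J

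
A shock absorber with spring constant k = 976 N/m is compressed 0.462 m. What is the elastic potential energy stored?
PE = ½kx² = ½(976)(0.462)² = 104.2 J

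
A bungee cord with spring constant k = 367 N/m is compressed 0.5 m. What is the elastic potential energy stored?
PE = ½kx² = ½(367)(0.5)² = 45.88 J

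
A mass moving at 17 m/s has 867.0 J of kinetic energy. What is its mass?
m = 2·KE/v² = 2·867.0/(17)² = 6.0 kg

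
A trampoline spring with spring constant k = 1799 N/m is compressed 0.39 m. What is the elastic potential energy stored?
PE = ½kx² = ½(1799)(0.39)² = 136.8 J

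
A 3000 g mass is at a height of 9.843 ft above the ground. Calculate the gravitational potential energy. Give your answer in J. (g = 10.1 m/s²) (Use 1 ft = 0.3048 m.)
Convert to SI: m = 3.0 kg, h = 3.00015 m
PE = mgh = (3.0)(10.1)(3.00015) = 90.9 J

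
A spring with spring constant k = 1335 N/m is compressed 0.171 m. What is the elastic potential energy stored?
PE = ½kx² = ½(1335)(0.171)² = 19.52 J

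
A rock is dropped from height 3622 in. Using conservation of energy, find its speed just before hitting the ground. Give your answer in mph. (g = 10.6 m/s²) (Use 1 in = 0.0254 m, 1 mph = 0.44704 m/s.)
Convert to SI: h = 91.9988 m
mgh = ½mv² ⇒ v = √(2gh) = √(2·10.6·91.9988) = 44.163 m/s = 98.79 mph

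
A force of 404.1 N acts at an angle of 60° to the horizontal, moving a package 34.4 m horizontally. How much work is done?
W = F·d·cosθ = (404.1)(34.4)cos(60°) = 6951 J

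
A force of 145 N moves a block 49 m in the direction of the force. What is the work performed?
W = F·d = (145)(49) = 7105 J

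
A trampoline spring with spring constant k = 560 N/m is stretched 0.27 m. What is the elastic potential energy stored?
PE = ½kx² = ½(560)(0.27)² = 20.41 J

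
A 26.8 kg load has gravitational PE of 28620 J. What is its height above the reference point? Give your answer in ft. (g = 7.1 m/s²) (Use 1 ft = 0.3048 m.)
h = PE/(mg) = 28620.0/(26.8·7.1) = 150.41 m = 493.5 ft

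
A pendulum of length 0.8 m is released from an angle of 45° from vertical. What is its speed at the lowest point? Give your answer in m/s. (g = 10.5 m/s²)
h = L(1 − cosθ) = 0.8(1 − cos45°) = 0.234315 m
v = √(2gh) = √(2·10.5·0.234315) = 2.218 m/s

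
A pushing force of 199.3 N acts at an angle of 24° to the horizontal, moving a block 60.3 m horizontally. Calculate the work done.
W = F·d·cosθ = (199.3)(60.3)cos(24°) = 10980 J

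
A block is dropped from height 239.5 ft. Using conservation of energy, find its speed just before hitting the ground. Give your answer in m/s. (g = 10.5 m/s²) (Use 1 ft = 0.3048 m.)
Convert to SI: h = 72.9996 m
mgh = ½mv² ⇒ v = √(2gh) = √(2·10.5·72.9996) = 39.15 m/s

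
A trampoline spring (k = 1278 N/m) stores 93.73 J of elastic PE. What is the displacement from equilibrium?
x = √(2·PE/k) = √(2·93.73/1278) = 0.383 m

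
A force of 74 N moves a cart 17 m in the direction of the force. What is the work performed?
W = F·d = (74)(17) = 1258 J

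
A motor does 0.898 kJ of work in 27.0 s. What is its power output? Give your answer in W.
Convert to SI: W = 898.0 J, t = 27.0 s
P = W/t = 898.0/27.0 = 33.26 W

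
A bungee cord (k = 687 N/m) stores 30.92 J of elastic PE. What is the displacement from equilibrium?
x = √(2·PE/k) = √(2·30.92/687) = 0.3 m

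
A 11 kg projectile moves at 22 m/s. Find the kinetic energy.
KE = ½mv² = ½(11)(22)² = 2662.0 J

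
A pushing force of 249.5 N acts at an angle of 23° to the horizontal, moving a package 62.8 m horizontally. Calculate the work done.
W = F·d·cosθ = (249.5)(62.8)cos(23°) = 14420 J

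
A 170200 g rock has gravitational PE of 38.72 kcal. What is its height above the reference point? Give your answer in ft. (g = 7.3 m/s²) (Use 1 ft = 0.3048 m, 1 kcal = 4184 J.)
Convert to SI: m = 170.2 kg, PE = 162004 J
h = PE/(mg) = 162004/(170.2·7.3) = 130.39 m = 427.8 ft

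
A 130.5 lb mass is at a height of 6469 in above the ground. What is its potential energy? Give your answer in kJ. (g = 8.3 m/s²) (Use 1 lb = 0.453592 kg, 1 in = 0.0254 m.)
Convert to SI: m = 59.1938 kg, h = 164.313 m
PE = mgh = (59.1938)(8.3)(164.313) = 80728.1 J = 80.73 kJ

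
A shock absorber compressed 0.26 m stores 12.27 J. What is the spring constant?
k = 2·PE/x² = 2·12.27/(0.26)² = 363.0 N/m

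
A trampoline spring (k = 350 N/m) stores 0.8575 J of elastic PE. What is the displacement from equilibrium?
x = √(2·PE/k) = √(2·0.8575/350) = 0.07 m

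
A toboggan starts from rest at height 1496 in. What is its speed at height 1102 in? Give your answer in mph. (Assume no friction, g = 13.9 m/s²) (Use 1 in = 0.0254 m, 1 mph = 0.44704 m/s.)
Convert to SI: h₁−h₂ = 10.0076 m
mgh₁ = mgh₂ + ½mv² ⇒ v = √(2g(h₁−h₂)) = √(2·13.9·10.0076) = 16.6797 m/s = 37.31 mph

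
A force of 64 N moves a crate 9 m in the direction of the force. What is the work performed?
W = F·d = (64)(9) = 576.0 J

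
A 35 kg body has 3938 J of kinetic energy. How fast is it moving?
v = √(2·KE/m) = √(2·3938/35) = 15.0 m/s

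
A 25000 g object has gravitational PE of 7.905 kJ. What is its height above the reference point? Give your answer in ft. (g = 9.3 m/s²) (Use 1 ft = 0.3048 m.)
Convert to SI: m = 25.0 kg, PE = 7905.0 J
h = PE/(mg) = 7905.0/(25.0·9.3) = 34.0 m = 111.5 ft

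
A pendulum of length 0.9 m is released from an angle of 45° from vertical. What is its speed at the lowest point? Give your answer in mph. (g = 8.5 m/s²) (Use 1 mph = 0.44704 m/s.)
h = L(1 − cosθ) = 0.9(1 − cos45°) = 0.263604 m
v = √(2gh) = √(2·8.5·0.263604) = 2.1169 m/s = 4.735 mph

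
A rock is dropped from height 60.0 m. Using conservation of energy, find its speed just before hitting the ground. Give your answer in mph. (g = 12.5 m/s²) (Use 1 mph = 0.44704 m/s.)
mgh = ½mv² ⇒ v = √(2gh) = √(2·12.5·60.0) = 38.7298 m/s = 86.64 mph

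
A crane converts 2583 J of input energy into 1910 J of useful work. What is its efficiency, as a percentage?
η = W_out/W_in = 1910/2583 = 73.95%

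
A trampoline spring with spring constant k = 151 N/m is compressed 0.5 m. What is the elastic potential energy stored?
PE = ½kx² = ½(151)(0.5)² = 18.88 J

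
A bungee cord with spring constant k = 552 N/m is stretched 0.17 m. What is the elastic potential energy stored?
PE = ½kx² = ½(552)(0.17)² = 7.976 J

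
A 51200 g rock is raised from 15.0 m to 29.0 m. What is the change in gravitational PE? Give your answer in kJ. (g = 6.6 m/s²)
Convert to SI: m = 51.2 kg, Δh = 14.0 m
ΔPE = mgΔh = (51.2)(6.6)(14.0) = 4730.88 J = 4.731 kJ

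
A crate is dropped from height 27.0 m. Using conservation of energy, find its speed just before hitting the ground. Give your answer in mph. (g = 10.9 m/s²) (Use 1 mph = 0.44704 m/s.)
mgh = ½mv² ⇒ v = √(2gh) = √(2·10.9·27.0) = 24.2611 m/s = 54.27 mph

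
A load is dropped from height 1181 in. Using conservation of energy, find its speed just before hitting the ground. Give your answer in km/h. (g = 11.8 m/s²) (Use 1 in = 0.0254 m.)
Convert to SI: h = 29.9974 m
mgh = ½mv² ⇒ v = √(2gh) = √(2·11.8·29.9974) = 26.6071 m/s = 95.79 km/h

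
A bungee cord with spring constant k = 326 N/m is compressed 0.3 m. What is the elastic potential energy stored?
PE = ½kx² = ½(326)(0.3)² = 14.67 J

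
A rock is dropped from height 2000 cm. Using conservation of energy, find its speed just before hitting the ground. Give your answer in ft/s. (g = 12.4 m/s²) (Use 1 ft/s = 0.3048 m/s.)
Convert to SI: h = 20.0 m
mgh = ½mv² ⇒ v = √(2gh) = √(2·12.4·20.0) = 22.2711 m/s = 73.07 ft/s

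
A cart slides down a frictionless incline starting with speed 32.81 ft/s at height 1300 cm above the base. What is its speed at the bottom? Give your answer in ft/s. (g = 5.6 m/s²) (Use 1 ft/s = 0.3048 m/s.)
Convert to SI: v₀ = 10.0005 m/s, h = 13.0 m
½mv₀² + mgh = ½mv² ⇒ v = √(v₀² + 2gh) = √(10.0005² + 2·5.6·13.0) = 15.6719 m/s = 51.42 ft/s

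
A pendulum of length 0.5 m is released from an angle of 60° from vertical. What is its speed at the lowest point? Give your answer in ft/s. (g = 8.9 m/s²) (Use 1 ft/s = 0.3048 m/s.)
h = L(1 − cosθ) = 0.5(1 − cos60°) = 0.25 m
v = √(2gh) = √(2·8.9·0.25) = 2.1095 m/s = 6.921 ft/s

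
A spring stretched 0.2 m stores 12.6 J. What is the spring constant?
k = 2·PE/x² = 2·12.6/(0.2)² = 630.0 N/m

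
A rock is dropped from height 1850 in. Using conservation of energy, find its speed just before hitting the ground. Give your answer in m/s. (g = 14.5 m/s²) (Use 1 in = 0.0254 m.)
Convert to SI: h = 46.99 m
mgh = ½mv² ⇒ v = √(2gh) = √(2·14.5·46.99) = 36.91 m/s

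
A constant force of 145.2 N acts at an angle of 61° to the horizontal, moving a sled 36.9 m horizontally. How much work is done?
W = F·d·cosθ = (145.2)(36.9)cos(61°) = 2598 J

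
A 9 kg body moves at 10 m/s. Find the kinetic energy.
KE = ½mv² = ½(9)(10)² = 450.0 J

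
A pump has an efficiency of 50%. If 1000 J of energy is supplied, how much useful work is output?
W_out = η·W_in = 0.5·1000 = 500.0 J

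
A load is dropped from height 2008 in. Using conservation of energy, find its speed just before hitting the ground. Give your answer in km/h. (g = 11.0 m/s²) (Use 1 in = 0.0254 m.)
Convert to SI: h = 51.0032 m
mgh = ½mv² ⇒ v = √(2gh) = √(2·11.0·51.0032) = 33.4973 m/s = 120.6 km/h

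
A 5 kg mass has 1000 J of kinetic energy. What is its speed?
v = √(2·KE/m) = √(2·1000/5) = 20.0 m/s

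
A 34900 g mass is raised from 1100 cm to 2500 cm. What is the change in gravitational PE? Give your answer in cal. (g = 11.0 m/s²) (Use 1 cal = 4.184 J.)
Convert to SI: m = 34.9 kg, Δh = 14.0 m
ΔPE = mgΔh = (34.9)(11.0)(14.0) = 5374.6 J = 1285 cal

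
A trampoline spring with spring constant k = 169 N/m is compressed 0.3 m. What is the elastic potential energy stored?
PE = ½kx² = ½(169)(0.3)² = 7.605 J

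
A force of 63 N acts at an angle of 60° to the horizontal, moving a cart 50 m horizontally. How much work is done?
W = F·d·cosθ = (63)(50)cos(60°) = 1575 J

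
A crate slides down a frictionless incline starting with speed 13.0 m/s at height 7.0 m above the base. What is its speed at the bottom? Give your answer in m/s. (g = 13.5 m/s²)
½mv₀² + mgh = ½mv² ⇒ v = √(v₀² + 2gh) = √(13.0² + 2·13.5·7.0) = 18.92 m/s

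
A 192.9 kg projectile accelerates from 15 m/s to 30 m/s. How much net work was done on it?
W = ΔKE = ½m(v₂² − v₁²) = ½(192.9)(30² − 15²) = 65103.75 J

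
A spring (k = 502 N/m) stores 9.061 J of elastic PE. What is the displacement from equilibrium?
x = √(2·PE/k) = √(2·9.061/502) = 0.19 m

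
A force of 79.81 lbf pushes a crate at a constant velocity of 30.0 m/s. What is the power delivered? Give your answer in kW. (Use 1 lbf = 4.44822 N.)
Convert to SI: F = 355.012 N, v = 30.0 m/s
P = Fv = (355.012)(30.0) = 10650.4 W = 10.65 kW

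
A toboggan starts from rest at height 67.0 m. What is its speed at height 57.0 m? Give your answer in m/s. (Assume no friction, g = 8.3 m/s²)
mgh₁ = mgh₂ + ½mv² ⇒ v = √(2g(h₁−h₂)) = √(2·8.3·10.0) = 12.88 m/s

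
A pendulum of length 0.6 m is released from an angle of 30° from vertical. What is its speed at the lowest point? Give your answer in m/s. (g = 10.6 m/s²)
h = L(1 − cosθ) = 0.6(1 − cos30°) = 0.0803848 m
v = √(2gh) = √(2·10.6·0.0803848) = 1.305 m/s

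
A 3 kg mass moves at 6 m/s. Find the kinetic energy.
KE = ½mv² = ½(3)(6)² = 54.0 J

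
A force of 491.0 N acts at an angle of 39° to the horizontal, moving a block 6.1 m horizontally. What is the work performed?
W = F·d·cosθ = (491.0)(6.1)cos(39°) = 2328 J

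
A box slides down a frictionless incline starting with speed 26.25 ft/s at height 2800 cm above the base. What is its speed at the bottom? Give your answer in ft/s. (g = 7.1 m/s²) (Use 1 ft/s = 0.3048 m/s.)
Convert to SI: v₀ = 8.001 m/s, h = 28.0 m
½mv₀² + mgh = ½mv² ⇒ v = √(v₀² + 2gh) = √(8.001² + 2·7.1·28.0) = 21.4853 m/s = 70.49 ft/s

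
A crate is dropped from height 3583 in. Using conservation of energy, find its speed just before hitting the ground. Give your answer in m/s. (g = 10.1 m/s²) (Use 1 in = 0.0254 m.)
Convert to SI: h = 91.0082 m
mgh = ½mv² ⇒ v = √(2gh) = √(2·10.1·91.0082) = 42.88 m/s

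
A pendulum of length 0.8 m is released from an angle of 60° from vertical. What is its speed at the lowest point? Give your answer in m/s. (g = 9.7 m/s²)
h = L(1 − cosθ) = 0.8(1 − cos60°) = 0.4 m
v = √(2gh) = √(2·9.7·0.4) = 2.786 m/s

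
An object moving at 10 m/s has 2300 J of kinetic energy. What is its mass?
m = 2·KE/v² = 2·2300/(10)² = 46.0 kg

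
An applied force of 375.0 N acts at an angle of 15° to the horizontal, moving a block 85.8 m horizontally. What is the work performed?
W = F·d·cosθ = (375.0)(85.8)cos(15°) = 31080 J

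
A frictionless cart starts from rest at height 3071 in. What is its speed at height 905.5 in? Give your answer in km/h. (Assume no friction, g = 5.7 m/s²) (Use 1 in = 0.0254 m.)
Convert to SI: h₁−h₂ = 55.0037 m
mgh₁ = mgh₂ + ½mv² ⇒ v = √(2g(h₁−h₂)) = √(2·5.7·55.0037) = 25.0408 m/s = 90.15 km/h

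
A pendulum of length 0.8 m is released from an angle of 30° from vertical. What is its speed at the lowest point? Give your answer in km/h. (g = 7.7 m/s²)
h = L(1 − cosθ) = 0.8(1 − cos30°) = 0.10718 m
v = √(2gh) = √(2·7.7·0.10718) = 1.28474 m/s = 4.625 km/h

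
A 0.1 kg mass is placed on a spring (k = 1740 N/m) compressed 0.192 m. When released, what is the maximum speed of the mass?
½kx² = ½mv² ⇒ v = x√(k/m) = (0.192)√(1740/0.1) = 25.33 m/s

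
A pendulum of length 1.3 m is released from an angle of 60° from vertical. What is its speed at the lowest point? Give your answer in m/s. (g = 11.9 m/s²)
h = L(1 − cosθ) = 1.3(1 − cos60°) = 0.65 m
v = √(2gh) = √(2·11.9·0.65) = 3.933 m/s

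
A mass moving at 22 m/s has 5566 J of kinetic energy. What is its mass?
m = 2·KE/v² = 2·5566/(22)² = 23.0 kg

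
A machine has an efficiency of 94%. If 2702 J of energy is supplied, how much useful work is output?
W_out = η·W_in = 0.94·2702 = 2539.88 J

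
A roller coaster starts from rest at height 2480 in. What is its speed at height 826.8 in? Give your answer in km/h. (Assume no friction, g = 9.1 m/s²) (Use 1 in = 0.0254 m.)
Convert to SI: h₁−h₂ = 41.9913 m
mgh₁ = mgh₂ + ½mv² ⇒ v = √(2g(h₁−h₂)) = √(2·9.1·41.9913) = 27.6449 m/s = 99.52 km/h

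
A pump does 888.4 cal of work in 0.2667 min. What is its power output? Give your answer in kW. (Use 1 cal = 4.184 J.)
Convert to SI: W = 3717.07 J, t = 16.002 s
P = W/t = 3717.07/16.002 = 232.288 W = 0.2323 kW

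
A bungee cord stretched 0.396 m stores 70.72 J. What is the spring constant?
k = 2·PE/x² = 2·70.72/(0.396)² = 901.9 N/m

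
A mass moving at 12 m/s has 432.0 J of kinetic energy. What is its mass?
m = 2·KE/v² = 2·432.0/(12)² = 6.0 kg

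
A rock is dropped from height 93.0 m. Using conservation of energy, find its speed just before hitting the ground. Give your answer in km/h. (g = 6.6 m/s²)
mgh = ½mv² ⇒ v = √(2gh) = √(2·6.6·93.0) = 35.0371 m/s = 126.1 km/h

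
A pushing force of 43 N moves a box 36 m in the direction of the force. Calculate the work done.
W = F·d = (43)(36) = 1548 J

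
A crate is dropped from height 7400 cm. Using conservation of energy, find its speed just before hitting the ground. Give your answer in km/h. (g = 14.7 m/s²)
Convert to SI: h = 74.0 m
mgh = ½mv² ⇒ v = √(2gh) = √(2·14.7·74.0) = 46.6433 m/s = 167.9 km/h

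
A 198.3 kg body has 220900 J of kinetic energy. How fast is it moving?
v = √(2·KE/m) = √(2·220900/198.3) = 47.2 m/s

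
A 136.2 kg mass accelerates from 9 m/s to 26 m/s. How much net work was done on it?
W = ΔKE = ½m(v₂² − v₁²) = ½(136.2)(26² − 9²) = 40519.5 J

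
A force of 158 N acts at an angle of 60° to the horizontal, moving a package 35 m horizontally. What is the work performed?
W = F·d·cosθ = (158)(35)cos(60°) = 2765 J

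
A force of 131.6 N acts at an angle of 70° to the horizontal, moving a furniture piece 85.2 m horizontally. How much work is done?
W = F·d·cosθ = (131.6)(85.2)cos(70°) = 3835 J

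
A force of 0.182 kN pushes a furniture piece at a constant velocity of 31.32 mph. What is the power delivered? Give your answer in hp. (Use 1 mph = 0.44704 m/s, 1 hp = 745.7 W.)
Convert to SI: F = 182.0 N, v = 14.0013 m/s
P = Fv = (182.0)(14.0013) = 2548.24 W = 3.417 hp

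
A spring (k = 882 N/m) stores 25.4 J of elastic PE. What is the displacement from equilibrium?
x = √(2·PE/k) = √(2·25.4/882) = 0.24 m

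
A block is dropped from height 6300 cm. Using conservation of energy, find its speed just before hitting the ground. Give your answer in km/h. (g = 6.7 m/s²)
Convert to SI: h = 63.0 m
mgh = ½mv² ⇒ v = √(2gh) = √(2·6.7·63.0) = 29.0551 m/s = 104.6 km/h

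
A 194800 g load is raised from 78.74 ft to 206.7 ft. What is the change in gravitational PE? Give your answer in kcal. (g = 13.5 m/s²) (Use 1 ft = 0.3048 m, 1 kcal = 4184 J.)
Convert to SI: m = 194.8 kg, Δh = 39.0022 m
ΔPE = mgΔh = (194.8)(13.5)(39.0022) = 102568 J = 24.51 kcal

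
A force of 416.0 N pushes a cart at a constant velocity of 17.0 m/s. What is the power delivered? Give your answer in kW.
P = Fv = (416.0)(17.0) = 7072.0 W = 7.072 kW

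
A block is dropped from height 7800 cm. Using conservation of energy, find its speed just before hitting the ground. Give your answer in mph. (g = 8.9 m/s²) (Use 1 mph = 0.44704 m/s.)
Convert to SI: h = 78.0 m
mgh = ½mv² ⇒ v = √(2gh) = √(2·8.9·78.0) = 37.2612 m/s = 83.35 mph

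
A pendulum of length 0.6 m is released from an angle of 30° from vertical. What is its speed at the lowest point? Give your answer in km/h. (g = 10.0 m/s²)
h = L(1 − cosθ) = 0.6(1 − cos30°) = 0.0803848 m
v = √(2gh) = √(2·10.0·0.0803848) = 1.26795 m/s = 4.565 km/h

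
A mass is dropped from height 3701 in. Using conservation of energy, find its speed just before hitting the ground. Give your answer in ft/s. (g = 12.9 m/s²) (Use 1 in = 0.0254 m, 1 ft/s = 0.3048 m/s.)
Convert to SI: h = 94.0054 m
mgh = ½mv² ⇒ v = √(2gh) = √(2·12.9·94.0054) = 49.2477 m/s = 161.6 ft/s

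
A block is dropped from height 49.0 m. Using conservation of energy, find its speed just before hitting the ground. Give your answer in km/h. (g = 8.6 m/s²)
mgh = ½mv² ⇒ v = √(2gh) = √(2·8.6·49.0) = 29.031 m/s = 104.5 km/h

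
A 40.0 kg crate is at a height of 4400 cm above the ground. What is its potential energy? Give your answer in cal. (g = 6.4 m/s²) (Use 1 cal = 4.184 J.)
Convert to SI: m = 40.0 kg, h = 44.0 m
PE = mgh = (40.0)(6.4)(44.0) = 11264.0 J = 2692 cal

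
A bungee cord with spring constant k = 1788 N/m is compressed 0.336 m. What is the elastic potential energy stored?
PE = ½kx² = ½(1788)(0.336)² = 100.9 J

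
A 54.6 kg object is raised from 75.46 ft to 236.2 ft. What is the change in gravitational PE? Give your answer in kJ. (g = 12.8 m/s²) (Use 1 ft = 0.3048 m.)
Convert to SI: m = 54.6 kg, Δh = 48.9936 m
ΔPE = mgΔh = (54.6)(12.8)(48.9936) = 34240.6 J = 34.24 kJ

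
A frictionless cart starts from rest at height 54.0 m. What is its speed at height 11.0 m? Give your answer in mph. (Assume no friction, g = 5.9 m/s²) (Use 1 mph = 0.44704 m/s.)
mgh₁ = mgh₂ + ½mv² ⇒ v = √(2g(h₁−h₂)) = √(2·5.9·43.0) = 22.5255 m/s = 50.39 mph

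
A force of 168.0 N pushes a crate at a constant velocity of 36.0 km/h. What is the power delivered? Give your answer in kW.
Convert to SI: F = 168.0 N, v = 10.0 m/s
P = Fv = (168.0)(10.0) = 1680.0 W = 1.68 kW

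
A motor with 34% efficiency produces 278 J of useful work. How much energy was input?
W_in = W_out/η = 278/0.34 = 817.6 J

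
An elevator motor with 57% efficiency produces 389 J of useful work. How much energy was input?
W_in = W_out/η = 389/0.57 = 682.5 J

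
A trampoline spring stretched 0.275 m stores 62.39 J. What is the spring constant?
k = 2·PE/x² = 2·62.39/(0.275)² = 1650 N/m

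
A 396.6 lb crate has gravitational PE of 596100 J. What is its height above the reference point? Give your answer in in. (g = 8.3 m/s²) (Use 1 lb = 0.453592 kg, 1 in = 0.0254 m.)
Convert to SI: m = 179.895 kg, PE = 596100 J
h = PE/(mg) = 596100/(179.895·8.3) = 399.23 m = 15720 in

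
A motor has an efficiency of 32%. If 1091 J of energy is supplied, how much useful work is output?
W_out = η·W_in = 0.32·1091 = 349.12 J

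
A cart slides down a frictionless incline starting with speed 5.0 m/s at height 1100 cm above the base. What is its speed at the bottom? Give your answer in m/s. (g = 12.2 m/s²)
Convert to SI: v₀ = 5.0 m/s, h = 11.0 m
½mv₀² + mgh = ½mv² ⇒ v = √(v₀² + 2gh) = √(5.0² + 2·12.2·11.0) = 17.13 m/s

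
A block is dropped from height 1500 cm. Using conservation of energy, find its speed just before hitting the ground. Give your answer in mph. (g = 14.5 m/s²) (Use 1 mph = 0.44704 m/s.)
Convert to SI: h = 15.0 m
mgh = ½mv² ⇒ v = √(2gh) = √(2·14.5·15.0) = 20.8567 m/s = 46.66 mph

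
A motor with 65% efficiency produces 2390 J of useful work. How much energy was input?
W_in = W_out/η = 2390/0.65 = 3677 J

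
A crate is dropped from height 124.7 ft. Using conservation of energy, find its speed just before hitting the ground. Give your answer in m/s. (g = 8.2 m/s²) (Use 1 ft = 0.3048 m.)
Convert to SI: h = 38.0086 m
mgh = ½mv² ⇒ v = √(2gh) = √(2·8.2·38.0086) = 24.97 m/s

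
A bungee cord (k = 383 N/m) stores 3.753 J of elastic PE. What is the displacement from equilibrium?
x = √(2·PE/k) = √(2·3.753/383) = 0.14 m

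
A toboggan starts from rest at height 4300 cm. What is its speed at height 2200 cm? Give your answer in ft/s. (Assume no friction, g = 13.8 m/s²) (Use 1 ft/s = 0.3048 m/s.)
Convert to SI: h₁−h₂ = 21.0 m
mgh₁ = mgh₂ + ½mv² ⇒ v = √(2g(h₁−h₂)) = √(2·13.8·21.0) = 24.0749 m/s = 78.99 ft/s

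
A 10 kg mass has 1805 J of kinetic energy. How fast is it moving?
v = √(2·KE/m) = √(2·1805/10) = 19.0 m/s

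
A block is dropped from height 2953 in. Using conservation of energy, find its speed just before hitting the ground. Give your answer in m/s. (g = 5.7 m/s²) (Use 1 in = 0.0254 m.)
Convert to SI: h = 75.0062 m
mgh = ½mv² ⇒ v = √(2gh) = √(2·5.7·75.0062) = 29.24 m/s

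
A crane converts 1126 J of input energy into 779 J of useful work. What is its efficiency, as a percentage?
η = W_out/W_in = 779/1126 = 69.18%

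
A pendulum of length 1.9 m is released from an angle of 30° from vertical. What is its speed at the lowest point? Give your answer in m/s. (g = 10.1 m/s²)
h = L(1 − cosθ) = 1.9(1 − cos30°) = 0.254552 m
v = √(2gh) = √(2·10.1·0.254552) = 2.268 m/s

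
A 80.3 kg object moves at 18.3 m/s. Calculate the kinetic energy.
KE = ½mv² = ½(80.3)(18.3)² = 13450 J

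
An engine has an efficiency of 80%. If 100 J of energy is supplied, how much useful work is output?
W_out = η·W_in = 0.8·100 = 80.0 J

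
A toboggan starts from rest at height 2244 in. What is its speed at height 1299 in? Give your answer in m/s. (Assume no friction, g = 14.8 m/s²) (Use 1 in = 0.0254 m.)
Convert to SI: h₁−h₂ = 24.003 m
mgh₁ = mgh₂ + ½mv² ⇒ v = √(2g(h₁−h₂)) = √(2·14.8·24.003) = 26.65 m/s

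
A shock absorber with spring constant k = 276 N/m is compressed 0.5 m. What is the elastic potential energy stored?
PE = ½kx² = ½(276)(0.5)² = 34.5 J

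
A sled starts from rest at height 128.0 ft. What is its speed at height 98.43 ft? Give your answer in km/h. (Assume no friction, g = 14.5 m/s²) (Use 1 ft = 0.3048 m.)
Convert to SI: h₁−h₂ = 9.01294 m
mgh₁ = mgh₂ + ½mv² ⇒ v = √(2g(h₁−h₂)) = √(2·14.5·9.01294) = 16.1671 m/s = 58.2 km/h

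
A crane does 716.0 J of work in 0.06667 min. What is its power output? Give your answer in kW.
Convert to SI: W = 716.0 J, t = 4.0002 s
P = W/t = 716.0/4.0002 = 178.991 W = 0.179 kW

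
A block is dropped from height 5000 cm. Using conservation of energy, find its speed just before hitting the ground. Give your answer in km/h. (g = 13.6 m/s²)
Convert to SI: h = 50.0 m
mgh = ½mv² ⇒ v = √(2gh) = √(2·13.6·50.0) = 36.8782 m/s = 132.8 km/h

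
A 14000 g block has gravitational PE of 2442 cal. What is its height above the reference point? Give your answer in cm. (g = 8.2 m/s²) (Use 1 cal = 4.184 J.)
Convert to SI: m = 14.0 kg, PE = 10217.3 J
h = PE/(mg) = 10217.3/(14.0·8.2) = 89.0011 m = 8900 cm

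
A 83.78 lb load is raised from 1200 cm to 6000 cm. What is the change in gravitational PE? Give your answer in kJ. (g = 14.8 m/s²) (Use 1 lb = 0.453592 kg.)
Convert to SI: m = 38.0019 kg, Δh = 48.0 m
ΔPE = mgΔh = (38.0019)(14.8)(48.0) = 26996.6 J = 27.0 kJ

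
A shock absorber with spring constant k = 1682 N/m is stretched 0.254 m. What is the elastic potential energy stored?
PE = ½kx² = ½(1682)(0.254)² = 54.26 J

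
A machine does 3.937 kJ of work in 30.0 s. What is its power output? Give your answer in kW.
Convert to SI: W = 3937.0 J, t = 30.0 s
P = W/t = 3937.0/30.0 = 131.233 W = 0.1312 kW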